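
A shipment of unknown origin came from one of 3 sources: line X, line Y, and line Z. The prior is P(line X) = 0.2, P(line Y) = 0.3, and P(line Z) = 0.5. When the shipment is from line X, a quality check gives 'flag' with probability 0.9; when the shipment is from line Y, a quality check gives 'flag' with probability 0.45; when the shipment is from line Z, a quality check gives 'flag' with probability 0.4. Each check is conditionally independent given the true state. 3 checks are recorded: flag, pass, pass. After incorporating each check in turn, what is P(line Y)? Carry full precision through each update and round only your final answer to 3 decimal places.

0.356

Each posterior becomes the prior for the next update.
After 'flag': normaliser = 0.9·0.2000 + 0.45·0.3000 + 0.4·0.5000; P(line X) ≈ 0.3495, P(line Y) ≈ 0.2621, P(line Z) ≈ 0.3883
After 'pass': normaliser = 0.1·0.3495 + 0.55·0.2621 + 0.6·0.3883; P(line X) ≈ 0.0848, P(line Y) ≈ 0.3498, P(line Z) ≈ 0.5654
After 'pass': normaliser = 0.1·0.0848 + 0.55·0.3498 + 0.6·0.5654; P(line X) ≈ 0.0157, P(line Y) ≈ 0.3562, P(line Z) ≈ 0.6281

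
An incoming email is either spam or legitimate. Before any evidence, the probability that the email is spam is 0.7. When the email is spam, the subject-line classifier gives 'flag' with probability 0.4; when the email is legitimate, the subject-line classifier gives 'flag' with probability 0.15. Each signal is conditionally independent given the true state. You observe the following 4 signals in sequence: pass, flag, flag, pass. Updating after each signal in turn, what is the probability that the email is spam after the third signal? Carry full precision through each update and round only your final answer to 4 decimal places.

Each posterior becomes the prior for the next update.
After 'pass': P(spam) = 0.6·0.7000 / (0.6·0.7000 + 0.85·0.3000) ≈ 0.6222
After 'flag': P(spam) = 0.4·0.6222 / (0.4·0.6222 + 0.15·0.3778) ≈ 0.8145
After 'flag': P(spam) = 0.4·0.8145 / (0.4·0.8145 + 0.15·0.1855) ≈ 0.9213

0.9213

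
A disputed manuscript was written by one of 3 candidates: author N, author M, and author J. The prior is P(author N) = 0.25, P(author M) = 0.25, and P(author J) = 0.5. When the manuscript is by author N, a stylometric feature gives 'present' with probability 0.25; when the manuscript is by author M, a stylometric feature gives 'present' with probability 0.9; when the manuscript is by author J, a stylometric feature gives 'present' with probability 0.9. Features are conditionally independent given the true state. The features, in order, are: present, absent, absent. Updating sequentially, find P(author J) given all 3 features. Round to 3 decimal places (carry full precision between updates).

0.107

After 'present': normaliser = 0.25·0.2500 + 0.9·0.2500 + 0.9·0.5000; P(author N) ≈ 0.0847, P(author M) ≈ 0.3051, P(author J) ≈ 0.6102
After 'absent': normaliser = 0.75·0.0847 + 0.1·0.3051 + 0.1·0.6102; P(author N) ≈ 0.4098, P(author M) ≈ 0.1967, P(author J) ≈ 0.3934
After 'absent': normaliser = 0.75·0.4098 + 0.1·0.1967 + 0.1·0.3934; P(author N) ≈ 0.8389, P(author M) ≈ 0.0537, P(author J) ≈ 0.1074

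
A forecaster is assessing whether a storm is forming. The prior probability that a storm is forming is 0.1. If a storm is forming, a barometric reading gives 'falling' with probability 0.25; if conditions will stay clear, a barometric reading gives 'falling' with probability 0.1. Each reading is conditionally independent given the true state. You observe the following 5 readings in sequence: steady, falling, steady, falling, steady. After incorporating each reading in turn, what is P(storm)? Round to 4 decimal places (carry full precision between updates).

0.2867

Apply Bayes' rule sequentially, carrying P(storm) forward.
After 'steady': P(storm) = 0.75·0.1000 / (0.75·0.1000 + 0.9·0.9000) ≈ 0.0847
After 'falling': P(storm) = 0.25·0.0847 / (0.25·0.0847 + 0.1·0.9153) ≈ 0.1880
After 'steady': P(storm) = 0.75·0.1880 / (0.75·0.1880 + 0.9·0.8120) ≈ 0.1617
After 'falling': P(storm) = 0.25·0.1617 / (0.25·0.1617 + 0.1·0.8383) ≈ 0.3254
After 'steady': P(storm) = 0.75·0.3254 / (0.75·0.3254 + 0.9·0.6746) ≈ 0.2867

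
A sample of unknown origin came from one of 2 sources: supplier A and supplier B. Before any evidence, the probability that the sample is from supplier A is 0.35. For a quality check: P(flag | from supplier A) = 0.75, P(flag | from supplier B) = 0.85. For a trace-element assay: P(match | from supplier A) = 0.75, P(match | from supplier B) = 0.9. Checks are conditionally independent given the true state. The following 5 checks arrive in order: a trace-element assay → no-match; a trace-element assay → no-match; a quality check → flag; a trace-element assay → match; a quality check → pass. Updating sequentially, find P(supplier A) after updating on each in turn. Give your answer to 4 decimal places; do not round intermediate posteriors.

After a trace-element assay='no-match': P(supplier A) = 0.25·0.3500 / (0.25·0.3500 + 0.1·0.6500) ≈ 0.5738
After a trace-element assay='no-match': P(supplier A) = 0.25·0.5738 / (0.25·0.5738 + 0.1·0.4262) ≈ 0.7709
After a quality check='flag': P(supplier A) = 0.75·0.7709 / (0.75·0.7709 + 0.85·0.2291) ≈ 0.7481
After a trace-element assay='match': P(supplier A) = 0.75·0.7481 / (0.75·0.7481 + 0.9·0.2519) ≈ 0.7122
After a quality check='pass': P(supplier A) = 0.25·0.7122 / (0.25·0.7122 + 0.15·0.2878) ≈ 0.8048

0.8048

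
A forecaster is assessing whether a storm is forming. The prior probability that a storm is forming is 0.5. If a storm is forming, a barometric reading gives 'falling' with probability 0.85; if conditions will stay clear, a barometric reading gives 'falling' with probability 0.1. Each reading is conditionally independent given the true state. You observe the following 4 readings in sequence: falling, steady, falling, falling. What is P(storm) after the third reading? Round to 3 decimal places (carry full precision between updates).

0.923

After 'falling': P(storm) = 0.85·0.5000 / (0.85·0.5000 + 0.1·0.5000) ≈ 0.8947
After 'steady': P(storm) = 0.15·0.8947 / (0.15·0.8947 + 0.9·0.1053) ≈ 0.5862
After 'falling': P(storm) = 0.85·0.5862 / (0.85·0.5862 + 0.1·0.4138) ≈ 0.9233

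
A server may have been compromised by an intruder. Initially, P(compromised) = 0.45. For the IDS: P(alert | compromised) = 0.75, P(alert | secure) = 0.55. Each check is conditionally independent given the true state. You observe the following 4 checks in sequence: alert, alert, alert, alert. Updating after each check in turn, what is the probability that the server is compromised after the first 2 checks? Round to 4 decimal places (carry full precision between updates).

0.6034

After 'alert': P(compromised) = 0.75·0.4500 / (0.75·0.4500 + 0.55·0.5500) ≈ 0.5273
After 'alert': P(compromised) = 0.75·0.5273 / (0.75·0.5273 + 0.55·0.4727) ≈ 0.6034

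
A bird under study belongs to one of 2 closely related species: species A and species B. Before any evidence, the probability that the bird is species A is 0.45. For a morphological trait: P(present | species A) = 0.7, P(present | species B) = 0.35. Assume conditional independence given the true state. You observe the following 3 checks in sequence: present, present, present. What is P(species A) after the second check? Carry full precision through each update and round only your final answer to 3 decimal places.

0.766

After 'present': P(species A) = 0.7·0.4500 / (0.7·0.4500 + 0.35·0.5500) ≈ 0.6207
After 'present': P(species A) = 0.7·0.6207 / (0.7·0.6207 + 0.35·0.3793) ≈ 0.7660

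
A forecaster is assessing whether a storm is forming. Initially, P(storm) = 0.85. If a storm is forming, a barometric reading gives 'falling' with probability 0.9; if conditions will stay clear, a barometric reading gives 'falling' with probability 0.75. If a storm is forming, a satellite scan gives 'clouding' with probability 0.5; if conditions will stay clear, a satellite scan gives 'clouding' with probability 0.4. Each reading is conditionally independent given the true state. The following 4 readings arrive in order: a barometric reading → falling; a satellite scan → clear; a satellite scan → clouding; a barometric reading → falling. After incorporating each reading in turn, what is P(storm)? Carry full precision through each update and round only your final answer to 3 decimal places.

0.895

Each posterior becomes the prior for the next update.
After a barometric reading='falling': P(storm) = 0.9·0.8500 / (0.9·0.8500 + 0.75·0.1500) ≈ 0.8718
After a satellite scan='clear': P(storm) = 0.5·0.8718 / (0.5·0.8718 + 0.6·0.1282) ≈ 0.8500
After a satellite scan='clouding': P(storm) = 0.5·0.8500 / (0.5·0.8500 + 0.4·0.1500) ≈ 0.8763
After a barometric reading='falling': P(storm) = 0.9·0.8763 / (0.9·0.8763 + 0.75·0.1237) ≈ 0.8947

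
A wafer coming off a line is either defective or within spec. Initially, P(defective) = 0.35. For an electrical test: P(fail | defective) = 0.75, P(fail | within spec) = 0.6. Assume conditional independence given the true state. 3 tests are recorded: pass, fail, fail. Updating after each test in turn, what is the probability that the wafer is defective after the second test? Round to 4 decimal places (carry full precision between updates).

0.2961

Each posterior becomes the prior for the next update.
After 'pass': P(defective) = 0.25·0.3500 / (0.25·0.3500 + 0.4·0.6500) ≈ 0.2518
After 'fail': P(defective) = 0.75·0.2518 / (0.75·0.2518 + 0.6·0.7482) ≈ 0.2961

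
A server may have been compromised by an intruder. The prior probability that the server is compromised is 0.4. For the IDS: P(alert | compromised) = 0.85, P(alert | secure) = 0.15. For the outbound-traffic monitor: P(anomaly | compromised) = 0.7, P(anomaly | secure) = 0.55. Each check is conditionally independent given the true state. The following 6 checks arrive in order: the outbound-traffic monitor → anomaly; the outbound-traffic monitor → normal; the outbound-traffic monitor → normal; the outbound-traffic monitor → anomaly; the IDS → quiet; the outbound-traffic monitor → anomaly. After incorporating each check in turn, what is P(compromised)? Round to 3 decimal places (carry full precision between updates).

0.097

Each posterior becomes the prior for the next update.
After the outbound-traffic monitor='anomaly': P(compromised) = 0.7·0.4000 / (0.7·0.4000 + 0.55·0.6000) ≈ 0.4590
After the outbound-traffic monitor='normal': P(compromised) = 0.3·0.4590 / (0.3·0.4590 + 0.45·0.5410) ≈ 0.3613
After the outbound-traffic monitor='normal': P(compromised) = 0.3·0.3613 / (0.3·0.3613 + 0.45·0.6387) ≈ 0.2738
After the outbound-traffic monitor='anomaly': P(compromised) = 0.7·0.2738 / (0.7·0.2738 + 0.55·0.7262) ≈ 0.3243
After the IDS='quiet': P(compromised) = 0.15·0.3243 / (0.15·0.3243 + 0.85·0.6757) ≈ 0.0781
After the outbound-traffic monitor='anomaly': P(compromised) = 0.7·0.0781 / (0.7·0.0781 + 0.55·0.9219) ≈ 0.0973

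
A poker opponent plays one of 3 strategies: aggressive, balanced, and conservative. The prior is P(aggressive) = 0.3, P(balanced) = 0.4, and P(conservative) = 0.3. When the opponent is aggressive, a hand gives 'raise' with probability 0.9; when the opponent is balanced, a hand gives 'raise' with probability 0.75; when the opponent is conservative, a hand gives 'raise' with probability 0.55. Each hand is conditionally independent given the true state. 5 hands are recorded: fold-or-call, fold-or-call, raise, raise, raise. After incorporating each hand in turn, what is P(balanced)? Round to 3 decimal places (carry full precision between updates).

0.462

Apply Bayes' rule sequentially, carrying P(balanced) forward.
After 'fold-or-call': normaliser = 0.1·0.3000 + 0.25·0.4000 + 0.45·0.3000; P(aggressive) ≈ 0.1132, P(balanced) ≈ 0.3774, P(conservative) ≈ 0.5094
After 'fold-or-call': normaliser = 0.1·0.1132 + 0.25·0.3774 + 0.45·0.5094; P(aggressive) ≈ 0.0338, P(balanced) ≈ 0.2817, P(conservative) ≈ 0.6845
After 'raise': normaliser = 0.9·0.0338 + 0.75·0.2817 + 0.55·0.6845; P(aggressive) ≈ 0.0492, P(balanced) ≈ 0.3418, P(conservative) ≈ 0.6090
After 'raise': normaliser = 0.9·0.0492 + 0.75·0.3418 + 0.55·0.6090; P(aggressive) ≈ 0.0697, P(balanced) ≈ 0.4033, P(conservative) ≈ 0.5270
After 'raise': normaliser = 0.9·0.0697 + 0.75·0.4033 + 0.55·0.5270; P(aggressive) ≈ 0.0957, P(balanced) ≈ 0.4617, P(conservative) ≈ 0.4425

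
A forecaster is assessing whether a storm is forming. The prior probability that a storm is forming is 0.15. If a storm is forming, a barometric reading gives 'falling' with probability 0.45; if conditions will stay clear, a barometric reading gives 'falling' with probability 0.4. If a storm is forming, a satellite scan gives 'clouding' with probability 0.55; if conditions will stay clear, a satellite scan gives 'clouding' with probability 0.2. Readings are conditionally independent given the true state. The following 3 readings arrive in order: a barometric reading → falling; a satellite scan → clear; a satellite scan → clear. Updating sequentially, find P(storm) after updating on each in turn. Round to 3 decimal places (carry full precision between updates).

0.059

Each posterior becomes the prior for the next update.
After a barometric reading='falling': P(storm) = 0.45·0.1500 / (0.45·0.1500 + 0.4·0.8500) ≈ 0.1656
After a satellite scan='clear': P(storm) = 0.45·0.1656 / (0.45·0.1656 + 0.8·0.8344) ≈ 0.1005
After a satellite scan='clear': P(storm) = 0.45·0.1005 / (0.45·0.1005 + 0.8·0.8995) ≈ 0.0591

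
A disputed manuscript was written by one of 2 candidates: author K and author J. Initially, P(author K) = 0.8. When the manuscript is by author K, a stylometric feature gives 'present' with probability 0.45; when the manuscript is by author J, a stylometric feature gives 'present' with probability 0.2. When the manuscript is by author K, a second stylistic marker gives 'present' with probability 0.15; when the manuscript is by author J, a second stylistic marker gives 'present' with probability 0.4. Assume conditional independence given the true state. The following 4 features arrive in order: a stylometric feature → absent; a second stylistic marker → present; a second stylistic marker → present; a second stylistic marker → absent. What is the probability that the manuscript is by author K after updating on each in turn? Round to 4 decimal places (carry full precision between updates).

0.3539

After a stylometric feature='absent': P(author K) = 0.55·0.8000 / (0.55·0.8000 + 0.8·0.2000) ≈ 0.7333
After a second stylistic marker='present': P(author K) = 0.15·0.7333 / (0.15·0.7333 + 0.4·0.2667) ≈ 0.5077
After a second stylistic marker='present': P(author K) = 0.15·0.5077 / (0.15·0.5077 + 0.4·0.4923) ≈ 0.2789
After a second stylistic marker='absent': P(author K) = 0.85·0.2789 / (0.85·0.2789 + 0.6·0.7211) ≈ 0.3539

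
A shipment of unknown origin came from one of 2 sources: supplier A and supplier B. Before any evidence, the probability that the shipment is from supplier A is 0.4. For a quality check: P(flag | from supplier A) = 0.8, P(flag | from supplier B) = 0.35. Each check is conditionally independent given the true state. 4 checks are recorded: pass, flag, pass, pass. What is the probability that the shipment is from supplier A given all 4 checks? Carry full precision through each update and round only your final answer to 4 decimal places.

0.0425

After 'pass': P(supplier A) = 0.2·0.4000 / (0.2·0.4000 + 0.65·0.6000) ≈ 0.1702
After 'flag': P(supplier A) = 0.8·0.1702 / (0.8·0.1702 + 0.35·0.8298) ≈ 0.3192
After 'pass': P(supplier A) = 0.2·0.3192 / (0.2·0.3192 + 0.65·0.6808) ≈ 0.1261
After 'pass': P(supplier A) = 0.2·0.1261 / (0.2·0.1261 + 0.65·0.8739) ≈ 0.0425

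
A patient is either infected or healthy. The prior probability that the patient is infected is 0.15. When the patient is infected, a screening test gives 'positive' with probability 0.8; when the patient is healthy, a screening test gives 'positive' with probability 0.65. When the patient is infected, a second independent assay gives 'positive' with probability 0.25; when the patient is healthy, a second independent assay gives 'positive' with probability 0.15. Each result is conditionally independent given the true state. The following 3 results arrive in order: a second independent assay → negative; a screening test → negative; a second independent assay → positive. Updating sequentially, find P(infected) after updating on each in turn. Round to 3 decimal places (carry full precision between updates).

After a second independent assay='negative': P(infected) = 0.75·0.1500 / (0.75·0.1500 + 0.85·0.8500) ≈ 0.1347
After a screening test='negative': P(infected) = 0.2·0.1347 / (0.2·0.1347 + 0.35·0.8653) ≈ 0.0817
After a second independent assay='positive': P(infected) = 0.25·0.0817 / (0.25·0.0817 + 0.15·0.9183) ≈ 0.1291

0.129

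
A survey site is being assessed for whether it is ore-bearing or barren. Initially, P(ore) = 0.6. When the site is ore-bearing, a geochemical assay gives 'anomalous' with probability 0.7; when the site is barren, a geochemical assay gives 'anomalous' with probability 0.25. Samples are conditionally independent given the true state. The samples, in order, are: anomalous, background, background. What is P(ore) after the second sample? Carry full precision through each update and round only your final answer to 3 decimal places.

0.627

After 'anomalous': P(ore) = 0.7·0.6000 / (0.7·0.6000 + 0.25·0.4000) ≈ 0.8077
After 'background': P(ore) = 0.3·0.8077 / (0.3·0.8077 + 0.75·0.1923) ≈ 0.6269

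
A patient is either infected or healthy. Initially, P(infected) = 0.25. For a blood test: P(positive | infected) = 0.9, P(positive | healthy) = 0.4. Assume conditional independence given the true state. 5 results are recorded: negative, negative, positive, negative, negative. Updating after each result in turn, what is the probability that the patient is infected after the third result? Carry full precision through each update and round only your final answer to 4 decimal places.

Each posterior becomes the prior for the next update.
After 'negative': P(infected) = 0.1·0.2500 / (0.1·0.2500 + 0.6·0.7500) ≈ 0.0526
After 'negative': P(infected) = 0.1·0.0526 / (0.1·0.0526 + 0.6·0.9474) ≈ 0.0092
After 'positive': P(infected) = 0.9·0.0092 / (0.9·0.0092 + 0.4·0.9908) ≈ 0.0204

0.0204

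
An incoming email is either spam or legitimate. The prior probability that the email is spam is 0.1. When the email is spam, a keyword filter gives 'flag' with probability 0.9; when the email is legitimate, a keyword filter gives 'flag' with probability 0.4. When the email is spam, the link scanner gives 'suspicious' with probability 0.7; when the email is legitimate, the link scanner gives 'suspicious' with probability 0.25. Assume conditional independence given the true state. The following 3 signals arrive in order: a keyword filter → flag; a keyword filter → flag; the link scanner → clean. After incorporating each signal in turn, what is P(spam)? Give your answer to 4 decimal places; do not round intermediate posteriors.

After a keyword filter='flag': P(spam) = 0.9·0.1000 / (0.9·0.1000 + 0.4·0.9000) ≈ 0.2000
After a keyword filter='flag': P(spam) = 0.9·0.2000 / (0.9·0.2000 + 0.4·0.8000) ≈ 0.3600
After the link scanner='clean': P(spam) = 0.3·0.3600 / (0.3·0.3600 + 0.75·0.6400) ≈ 0.1837

0.1837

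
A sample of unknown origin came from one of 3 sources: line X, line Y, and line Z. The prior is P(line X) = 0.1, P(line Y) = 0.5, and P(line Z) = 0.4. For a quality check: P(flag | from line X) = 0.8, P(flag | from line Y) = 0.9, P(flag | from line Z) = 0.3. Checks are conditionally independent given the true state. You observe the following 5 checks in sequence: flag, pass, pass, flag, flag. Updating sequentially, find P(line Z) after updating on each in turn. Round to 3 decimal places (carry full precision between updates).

0.482

After 'flag': normaliser = 0.8·0.1000 + 0.9·0.5000 + 0.3·0.4000; P(line X) ≈ 0.1231, P(line Y) ≈ 0.6923, P(line Z) ≈ 0.1846
After 'pass': normaliser = 0.2·0.1231 + 0.1·0.6923 + 0.7·0.1846; P(line X) ≈ 0.1103, P(line Y) ≈ 0.3103, P(line Z) ≈ 0.5793
After 'pass': normaliser = 0.2·0.1103 + 0.1·0.3103 + 0.7·0.5793; P(line X) ≈ 0.0481, P(line Y) ≈ 0.0677, P(line Z) ≈ 0.8842
After 'flag': normaliser = 0.8·0.0481 + 0.9·0.0677 + 0.3·0.8842; P(line X) ≈ 0.1056, P(line Y) ≈ 0.1670, P(line Z) ≈ 0.7274
After 'flag': normaliser = 0.8·0.1056 + 0.9·0.1670 + 0.3·0.7274; P(line X) ≈ 0.1864, P(line Y) ≈ 0.3318, P(line Z) ≈ 0.4817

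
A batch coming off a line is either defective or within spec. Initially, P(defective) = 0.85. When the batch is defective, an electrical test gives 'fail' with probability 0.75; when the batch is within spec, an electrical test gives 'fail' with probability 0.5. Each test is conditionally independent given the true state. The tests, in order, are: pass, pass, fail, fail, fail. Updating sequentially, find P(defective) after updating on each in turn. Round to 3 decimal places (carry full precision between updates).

After 'pass': P(defective) = 0.25·0.8500 / (0.25·0.8500 + 0.5·0.1500) ≈ 0.7391
After 'pass': P(defective) = 0.25·0.7391 / (0.25·0.7391 + 0.5·0.2609) ≈ 0.5862
After 'fail': P(defective) = 0.75·0.5862 / (0.75·0.5862 + 0.5·0.4138) ≈ 0.6800
After 'fail': P(defective) = 0.75·0.6800 / (0.75·0.6800 + 0.5·0.3200) ≈ 0.7612
After 'fail': P(defective) = 0.75·0.7612 / (0.75·0.7612 + 0.5·0.2388) ≈ 0.8270

0.827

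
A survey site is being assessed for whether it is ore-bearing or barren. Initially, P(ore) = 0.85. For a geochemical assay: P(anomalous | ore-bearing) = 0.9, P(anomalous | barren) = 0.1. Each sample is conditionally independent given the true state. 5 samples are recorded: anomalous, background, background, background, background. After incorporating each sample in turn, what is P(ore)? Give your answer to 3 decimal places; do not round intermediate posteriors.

After 'anomalous': P(ore) = 0.9·0.8500 / (0.9·0.8500 + 0.1·0.1500) ≈ 0.9808
After 'background': P(ore) = 0.1·0.9808 / (0.1·0.9808 + 0.9·0.0192) ≈ 0.8500
After 'background': P(ore) = 0.1·0.8500 / (0.1·0.8500 + 0.9·0.1500) ≈ 0.3864
After 'background': P(ore) = 0.1·0.3864 / (0.1·0.3864 + 0.9·0.6136) ≈ 0.0654
After 'background': P(ore) = 0.1·0.0654 / (0.1·0.0654 + 0.9·0.9346) ≈ 0.0077

0.008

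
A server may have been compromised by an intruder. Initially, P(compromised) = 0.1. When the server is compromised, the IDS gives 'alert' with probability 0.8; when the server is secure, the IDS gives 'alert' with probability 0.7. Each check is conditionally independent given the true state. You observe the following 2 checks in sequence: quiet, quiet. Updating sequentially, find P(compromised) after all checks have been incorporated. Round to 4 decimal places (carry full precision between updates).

0.0471

After 'quiet': P(compromised) = 0.2·0.1000 / (0.2·0.1000 + 0.3·0.9000) ≈ 0.0690
After 'quiet': P(compromised) = 0.2·0.0690 / (0.2·0.0690 + 0.3·0.9310) ≈ 0.0471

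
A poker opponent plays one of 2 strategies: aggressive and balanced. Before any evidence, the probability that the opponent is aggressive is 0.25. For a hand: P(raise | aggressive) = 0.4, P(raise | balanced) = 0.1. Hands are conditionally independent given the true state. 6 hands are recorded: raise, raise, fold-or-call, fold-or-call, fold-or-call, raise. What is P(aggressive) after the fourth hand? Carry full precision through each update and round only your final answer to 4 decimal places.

0.7033

Apply Bayes' rule sequentially, carrying P(aggressive) forward.
After 'raise': P(aggressive) = 0.4·0.2500 / (0.4·0.2500 + 0.1·0.7500) ≈ 0.5714
After 'raise': P(aggressive) = 0.4·0.5714 / (0.4·0.5714 + 0.1·0.4286) ≈ 0.8421
After 'fold-or-call': P(aggressive) = 0.6·0.8421 / (0.6·0.8421 + 0.9·0.1579) ≈ 0.7805
After 'fold-or-call': P(aggressive) = 0.6·0.7805 / (0.6·0.7805 + 0.9·0.2195) ≈ 0.7033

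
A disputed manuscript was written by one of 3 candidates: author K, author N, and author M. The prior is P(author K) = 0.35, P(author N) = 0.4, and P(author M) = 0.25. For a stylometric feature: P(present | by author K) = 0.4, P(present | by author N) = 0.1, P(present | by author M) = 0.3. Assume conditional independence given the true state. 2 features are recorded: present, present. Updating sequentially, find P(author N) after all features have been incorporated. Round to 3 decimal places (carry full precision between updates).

0.048

After 'present': normaliser = 0.4·0.3500 + 0.1·0.4000 + 0.3·0.2500; P(author K) ≈ 0.5490, P(author N) ≈ 0.1569, P(author M) ≈ 0.2941
After 'present': normaliser = 0.4·0.5490 + 0.1·0.1569 + 0.3·0.2941; P(author K) ≈ 0.6788, P(author N) ≈ 0.0485, P(author M) ≈ 0.2727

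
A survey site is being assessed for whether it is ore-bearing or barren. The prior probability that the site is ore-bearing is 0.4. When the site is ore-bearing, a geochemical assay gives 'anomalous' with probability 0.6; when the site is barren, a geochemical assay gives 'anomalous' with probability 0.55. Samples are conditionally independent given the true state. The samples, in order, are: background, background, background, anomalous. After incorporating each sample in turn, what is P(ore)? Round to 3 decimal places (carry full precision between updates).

0.338

After 'background': P(ore) = 0.4·0.4000 / (0.4·0.4000 + 0.45·0.6000) ≈ 0.3721
After 'background': P(ore) = 0.4·0.3721 / (0.4·0.3721 + 0.45·0.6279) ≈ 0.3450
After 'background': P(ore) = 0.4·0.3450 / (0.4·0.3450 + 0.45·0.6550) ≈ 0.3189
After 'anomalous': P(ore) = 0.6·0.3189 / (0.6·0.3189 + 0.55·0.6811) ≈ 0.3381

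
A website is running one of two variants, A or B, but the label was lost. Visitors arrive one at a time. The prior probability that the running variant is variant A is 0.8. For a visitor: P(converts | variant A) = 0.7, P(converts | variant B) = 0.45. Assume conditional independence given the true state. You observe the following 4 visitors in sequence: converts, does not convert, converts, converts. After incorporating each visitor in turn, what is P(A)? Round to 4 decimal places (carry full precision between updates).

0.8915

Apply Bayes' rule sequentially, carrying P(A) forward.
After 'converts': P(A) = 0.7·0.8000 / (0.7·0.8000 + 0.45·0.2000) ≈ 0.8615
After 'does not convert': P(A) = 0.3·0.8615 / (0.3·0.8615 + 0.55·0.1385) ≈ 0.7724
After 'converts': P(A) = 0.7·0.7724 / (0.7·0.7724 + 0.45·0.2276) ≈ 0.8408
After 'converts': P(A) = 0.7·0.8408 / (0.7·0.8408 + 0.45·0.1592) ≈ 0.8915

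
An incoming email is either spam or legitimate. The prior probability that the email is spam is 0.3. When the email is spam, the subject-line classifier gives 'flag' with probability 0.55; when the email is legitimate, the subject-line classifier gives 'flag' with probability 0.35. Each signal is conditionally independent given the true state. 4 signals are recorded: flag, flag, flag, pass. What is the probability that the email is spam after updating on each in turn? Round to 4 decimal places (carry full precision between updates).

0.5352

Each posterior becomes the prior for the next update.
After 'flag': P(spam) = 0.55·0.3000 / (0.55·0.3000 + 0.35·0.7000) ≈ 0.4024
After 'flag': P(spam) = 0.55·0.4024 / (0.55·0.4024 + 0.35·0.5976) ≈ 0.5142
After 'flag': P(spam) = 0.55·0.5142 / (0.55·0.5142 + 0.35·0.4858) ≈ 0.6245
After 'pass': P(spam) = 0.45·0.6245 / (0.45·0.6245 + 0.65·0.3755) ≈ 0.5352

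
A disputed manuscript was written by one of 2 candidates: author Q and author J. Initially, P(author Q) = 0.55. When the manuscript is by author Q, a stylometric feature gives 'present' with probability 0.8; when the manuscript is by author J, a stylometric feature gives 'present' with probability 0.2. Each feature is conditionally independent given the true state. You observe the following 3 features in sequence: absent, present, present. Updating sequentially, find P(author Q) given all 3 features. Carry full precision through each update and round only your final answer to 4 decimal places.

0.8302

After 'absent': P(author Q) = 0.2·0.5500 / (0.2·0.5500 + 0.8·0.4500) ≈ 0.2340
After 'present': P(author Q) = 0.8·0.2340 / (0.8·0.2340 + 0.2·0.7660) ≈ 0.5500
After 'present': P(author Q) = 0.8·0.5500 / (0.8·0.5500 + 0.2·0.4500) ≈ 0.8302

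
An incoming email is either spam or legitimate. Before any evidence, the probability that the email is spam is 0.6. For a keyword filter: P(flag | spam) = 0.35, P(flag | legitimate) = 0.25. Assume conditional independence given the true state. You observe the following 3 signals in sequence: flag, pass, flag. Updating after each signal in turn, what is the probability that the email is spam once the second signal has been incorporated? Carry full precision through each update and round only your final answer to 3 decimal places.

0.645

After 'flag': P(spam) = 0.35·0.6000 / (0.35·0.6000 + 0.25·0.4000) ≈ 0.6774
After 'pass': P(spam) = 0.65·0.6774 / (0.65·0.6774 + 0.75·0.3226) ≈ 0.6454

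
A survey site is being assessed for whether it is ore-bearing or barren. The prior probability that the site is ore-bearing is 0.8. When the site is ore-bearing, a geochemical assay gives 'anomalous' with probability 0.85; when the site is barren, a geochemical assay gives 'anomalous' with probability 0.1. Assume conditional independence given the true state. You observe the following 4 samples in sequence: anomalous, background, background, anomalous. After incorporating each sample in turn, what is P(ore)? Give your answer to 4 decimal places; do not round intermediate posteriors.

0.8892

Each posterior becomes the prior for the next update.
After 'anomalous': P(ore) = 0.85·0.8000 / (0.85·0.8000 + 0.1·0.2000) ≈ 0.9714
After 'background': P(ore) = 0.15·0.9714 / (0.15·0.9714 + 0.9·0.0286) ≈ 0.8500
After 'background': P(ore) = 0.15·0.8500 / (0.15·0.8500 + 0.9·0.1500) ≈ 0.4857
After 'anomalous': P(ore) = 0.85·0.4857 / (0.85·0.4857 + 0.1·0.5143) ≈ 0.8892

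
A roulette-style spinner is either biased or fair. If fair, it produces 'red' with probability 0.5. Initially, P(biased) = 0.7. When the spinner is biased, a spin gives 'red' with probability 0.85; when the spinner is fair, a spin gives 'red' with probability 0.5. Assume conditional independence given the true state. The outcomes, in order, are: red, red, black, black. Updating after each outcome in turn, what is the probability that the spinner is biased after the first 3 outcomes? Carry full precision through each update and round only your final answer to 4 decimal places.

After 'red': P(biased) = 0.85·0.7000 / (0.85·0.7000 + 0.5·0.3000) ≈ 0.7987
After 'red': P(biased) = 0.85·0.7987 / (0.85·0.7987 + 0.5·0.2013) ≈ 0.8709
After 'black': P(biased) = 0.15·0.8709 / (0.15·0.8709 + 0.5·0.1291) ≈ 0.6692

0.6692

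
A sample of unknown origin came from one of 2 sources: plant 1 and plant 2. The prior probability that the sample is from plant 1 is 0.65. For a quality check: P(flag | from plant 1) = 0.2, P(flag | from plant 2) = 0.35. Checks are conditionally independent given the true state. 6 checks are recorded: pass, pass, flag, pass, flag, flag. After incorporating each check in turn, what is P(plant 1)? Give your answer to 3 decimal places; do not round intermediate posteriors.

After 'pass': P(plant 1) = 0.8·0.6500 / (0.8·0.6500 + 0.65·0.3500) ≈ 0.6957
After 'pass': P(plant 1) = 0.8·0.6957 / (0.8·0.6957 + 0.65·0.3043) ≈ 0.7378
After 'flag': P(plant 1) = 0.2·0.7378 / (0.2·0.7378 + 0.35·0.2622) ≈ 0.6165
After 'pass': P(plant 1) = 0.8·0.6165 / (0.8·0.6165 + 0.65·0.3835) ≈ 0.6643
After 'flag': P(plant 1) = 0.2·0.6643 / (0.2·0.6643 + 0.35·0.3357) ≈ 0.5306
After 'flag': P(plant 1) = 0.2·0.5306 / (0.2·0.5306 + 0.35·0.4694) ≈ 0.3925

0.392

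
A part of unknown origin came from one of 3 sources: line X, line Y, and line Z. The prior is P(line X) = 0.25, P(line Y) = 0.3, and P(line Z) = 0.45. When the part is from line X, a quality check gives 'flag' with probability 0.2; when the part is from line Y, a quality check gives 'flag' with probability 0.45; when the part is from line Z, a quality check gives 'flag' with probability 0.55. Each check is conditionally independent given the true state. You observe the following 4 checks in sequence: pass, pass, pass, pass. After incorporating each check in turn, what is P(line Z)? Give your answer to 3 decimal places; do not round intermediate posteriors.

After 'pass': normaliser = 0.8·0.2500 + 0.55·0.3000 + 0.45·0.4500; P(line X) ≈ 0.3524, P(line Y) ≈ 0.2907, P(line Z) ≈ 0.3568
After 'pass': normaliser = 0.8·0.3524 + 0.55·0.2907 + 0.45·0.3568; P(line X) ≈ 0.4680, P(line Y) ≈ 0.2654, P(line Z) ≈ 0.2665
After 'pass': normaliser = 0.8·0.4680 + 0.55·0.2654 + 0.45·0.2665; P(line X) ≈ 0.5847, P(line Y) ≈ 0.2280, P(line Z) ≈ 0.1873
After 'pass': normaliser = 0.8·0.5847 + 0.55·0.2280 + 0.45·0.1873; P(line X) ≈ 0.6905, P(line Y) ≈ 0.1851, P(line Z) ≈ 0.1244

0.124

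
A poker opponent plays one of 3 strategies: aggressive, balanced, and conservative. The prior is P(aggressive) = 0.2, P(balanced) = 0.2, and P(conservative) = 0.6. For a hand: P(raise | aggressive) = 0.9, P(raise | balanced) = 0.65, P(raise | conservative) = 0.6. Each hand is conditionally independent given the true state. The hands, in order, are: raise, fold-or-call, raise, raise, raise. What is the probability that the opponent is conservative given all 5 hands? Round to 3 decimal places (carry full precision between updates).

0.548

After 'raise': normaliser = 0.9·0.2000 + 0.65·0.2000 + 0.6·0.6000; P(aggressive) ≈ 0.2687, P(balanced) ≈ 0.1940, P(conservative) ≈ 0.5373
After 'fold-or-call': normaliser = 0.1·0.2687 + 0.35·0.1940 + 0.4·0.5373; P(aggressive) ≈ 0.0867, P(balanced) ≈ 0.2193, P(conservative) ≈ 0.6940
After 'raise': normaliser = 0.9·0.0867 + 0.65·0.2193 + 0.6·0.6940; P(aggressive) ≈ 0.1226, P(balanced) ≈ 0.2238, P(conservative) ≈ 0.6537
After 'raise': normaliser = 0.9·0.1226 + 0.65·0.2238 + 0.6·0.6537; P(aggressive) ≈ 0.1702, P(balanced) ≈ 0.2245, P(conservative) ≈ 0.6053
After 'raise': normaliser = 0.9·0.1702 + 0.65·0.2245 + 0.6·0.6053; P(aggressive) ≈ 0.2313, P(balanced) ≈ 0.2203, P(conservative) ≈ 0.5484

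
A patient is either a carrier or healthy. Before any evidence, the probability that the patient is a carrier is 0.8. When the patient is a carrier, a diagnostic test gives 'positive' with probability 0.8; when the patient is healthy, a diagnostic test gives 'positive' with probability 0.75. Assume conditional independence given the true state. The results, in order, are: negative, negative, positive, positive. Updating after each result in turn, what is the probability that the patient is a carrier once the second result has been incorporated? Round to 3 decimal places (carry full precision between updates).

0.719

Each posterior becomes the prior for the next update.
After 'negative': P(carrier) = 0.2·0.8000 / (0.2·0.8000 + 0.25·0.2000) ≈ 0.7619
After 'negative': P(carrier) = 0.2·0.7619 / (0.2·0.7619 + 0.25·0.2381) ≈ 0.7191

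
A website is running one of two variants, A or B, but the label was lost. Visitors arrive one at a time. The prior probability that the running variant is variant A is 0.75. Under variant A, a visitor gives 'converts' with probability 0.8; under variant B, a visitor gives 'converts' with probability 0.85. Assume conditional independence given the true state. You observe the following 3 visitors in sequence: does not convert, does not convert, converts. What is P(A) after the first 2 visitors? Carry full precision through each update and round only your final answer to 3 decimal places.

After 'does not convert': P(A) = 0.2·0.7500 / (0.2·0.7500 + 0.15·0.2500) ≈ 0.8000
After 'does not convert': P(A) = 0.2·0.8000 / (0.2·0.8000 + 0.15·0.2000) ≈ 0.8421

0.842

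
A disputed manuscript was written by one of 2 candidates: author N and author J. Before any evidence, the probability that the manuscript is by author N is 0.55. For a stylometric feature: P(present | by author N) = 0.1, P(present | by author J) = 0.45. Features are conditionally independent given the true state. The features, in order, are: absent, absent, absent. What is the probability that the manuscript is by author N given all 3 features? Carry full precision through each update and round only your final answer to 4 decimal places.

0.8427

After 'absent': P(author N) = 0.9·0.5500 / (0.9·0.5500 + 0.55·0.4500) ≈ 0.6667
After 'absent': P(author N) = 0.9·0.6667 / (0.9·0.6667 + 0.55·0.3333) ≈ 0.7660
After 'absent': P(author N) = 0.9·0.7660 / (0.9·0.7660 + 0.55·0.2340) ≈ 0.8427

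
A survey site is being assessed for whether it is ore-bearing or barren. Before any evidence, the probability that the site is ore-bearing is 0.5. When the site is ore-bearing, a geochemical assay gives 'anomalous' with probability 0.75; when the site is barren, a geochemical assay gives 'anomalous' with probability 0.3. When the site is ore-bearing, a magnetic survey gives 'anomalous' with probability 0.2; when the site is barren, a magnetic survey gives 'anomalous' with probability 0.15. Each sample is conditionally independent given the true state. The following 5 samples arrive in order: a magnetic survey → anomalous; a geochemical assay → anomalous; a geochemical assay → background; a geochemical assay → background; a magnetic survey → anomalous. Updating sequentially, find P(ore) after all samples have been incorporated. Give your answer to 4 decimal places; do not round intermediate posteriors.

After a magnetic survey='anomalous': P(ore) = 0.2·0.5000 / (0.2·0.5000 + 0.15·0.5000) ≈ 0.5714
After a geochemical assay='anomalous': P(ore) = 0.75·0.5714 / (0.75·0.5714 + 0.3·0.4286) ≈ 0.7692
After a geochemical assay='background': P(ore) = 0.25·0.7692 / (0.25·0.7692 + 0.7·0.2308) ≈ 0.5435
After a geochemical assay='background': P(ore) = 0.25·0.5435 / (0.25·0.5435 + 0.7·0.4565) ≈ 0.2983
After a magnetic survey='anomalous': P(ore) = 0.2·0.2983 / (0.2·0.2983 + 0.15·0.7017) ≈ 0.3618

0.3618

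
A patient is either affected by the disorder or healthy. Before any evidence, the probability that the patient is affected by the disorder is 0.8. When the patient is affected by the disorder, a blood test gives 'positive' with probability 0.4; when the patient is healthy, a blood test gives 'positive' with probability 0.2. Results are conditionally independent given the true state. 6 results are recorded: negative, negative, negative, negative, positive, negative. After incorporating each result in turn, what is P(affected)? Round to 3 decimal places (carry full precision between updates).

Each posterior becomes the prior for the next update.
After 'negative': P(affected) = 0.6·0.8000 / (0.6·0.8000 + 0.8·0.2000) ≈ 0.7500
After 'negative': P(affected) = 0.6·0.7500 / (0.6·0.7500 + 0.8·0.2500) ≈ 0.6923
After 'negative': P(affected) = 0.6·0.6923 / (0.6·0.6923 + 0.8·0.3077) ≈ 0.6279
After 'negative': P(affected) = 0.6·0.6279 / (0.6·0.6279 + 0.8·0.3721) ≈ 0.5586
After 'positive': P(affected) = 0.4·0.5586 / (0.4·0.5586 + 0.2·0.4414) ≈ 0.7168
After 'negative': P(affected) = 0.6·0.7168 / (0.6·0.7168 + 0.8·0.2832) ≈ 0.6550

0.655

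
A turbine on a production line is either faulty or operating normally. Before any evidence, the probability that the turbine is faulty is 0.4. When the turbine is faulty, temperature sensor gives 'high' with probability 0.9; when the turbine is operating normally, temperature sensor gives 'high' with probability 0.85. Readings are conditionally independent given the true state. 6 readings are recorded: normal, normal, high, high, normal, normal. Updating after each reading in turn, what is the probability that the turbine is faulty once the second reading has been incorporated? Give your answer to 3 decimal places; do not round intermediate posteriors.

After 'normal': P(faulty) = 0.1·0.4000 / (0.1·0.4000 + 0.15·0.6000) ≈ 0.3077
After 'normal': P(faulty) = 0.1·0.3077 / (0.1·0.3077 + 0.15·0.6923) ≈ 0.2286

0.229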